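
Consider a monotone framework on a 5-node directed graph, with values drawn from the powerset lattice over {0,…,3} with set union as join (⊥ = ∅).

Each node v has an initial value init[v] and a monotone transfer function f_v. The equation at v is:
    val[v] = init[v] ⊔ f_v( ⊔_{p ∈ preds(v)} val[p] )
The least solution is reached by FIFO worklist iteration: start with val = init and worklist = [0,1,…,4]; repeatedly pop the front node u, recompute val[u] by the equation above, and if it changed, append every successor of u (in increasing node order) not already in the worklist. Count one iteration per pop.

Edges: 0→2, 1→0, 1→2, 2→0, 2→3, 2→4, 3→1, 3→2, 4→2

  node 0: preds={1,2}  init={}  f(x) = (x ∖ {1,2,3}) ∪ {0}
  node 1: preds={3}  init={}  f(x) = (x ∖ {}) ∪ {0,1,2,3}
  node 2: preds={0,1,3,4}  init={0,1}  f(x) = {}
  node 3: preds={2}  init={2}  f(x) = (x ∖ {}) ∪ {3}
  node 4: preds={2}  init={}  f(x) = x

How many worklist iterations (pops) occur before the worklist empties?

Iteration log — 8 steps:
  step 1. node 0  ⊔preds={0,1}  new={0}  old={}  +wl: 
  step 2. node 1  ⊔preds={2}  new={0,1,2,3}  old={}  +wl: 0
  step 3. node 2  ⊔preds={0,1,2,3}  new={0,1}  stable
  step 4. node 3  ⊔preds={0,1}  new={0,1,2,3}  old={2}  +wl: 1,2
  step 5. node 4  ⊔preds={0,1}  new={0,1}  old={}  +wl: 
  step 6. node 0  ⊔preds={0,1,2,3}  new={0}  stable
  step 7. node 1  ⊔preds={0,1,2,3}  new={0,1,2,3}  stable
  step 8. node 2  ⊔preds={0,1,2,3}  new={0,1}  stable

Least fixpoint reached:
  node 0: {0}
  node 1: {0,1,2,3}
  node 2: {0,1}
  node 3: {0,1,2,3}
  node 4: {0,1}

8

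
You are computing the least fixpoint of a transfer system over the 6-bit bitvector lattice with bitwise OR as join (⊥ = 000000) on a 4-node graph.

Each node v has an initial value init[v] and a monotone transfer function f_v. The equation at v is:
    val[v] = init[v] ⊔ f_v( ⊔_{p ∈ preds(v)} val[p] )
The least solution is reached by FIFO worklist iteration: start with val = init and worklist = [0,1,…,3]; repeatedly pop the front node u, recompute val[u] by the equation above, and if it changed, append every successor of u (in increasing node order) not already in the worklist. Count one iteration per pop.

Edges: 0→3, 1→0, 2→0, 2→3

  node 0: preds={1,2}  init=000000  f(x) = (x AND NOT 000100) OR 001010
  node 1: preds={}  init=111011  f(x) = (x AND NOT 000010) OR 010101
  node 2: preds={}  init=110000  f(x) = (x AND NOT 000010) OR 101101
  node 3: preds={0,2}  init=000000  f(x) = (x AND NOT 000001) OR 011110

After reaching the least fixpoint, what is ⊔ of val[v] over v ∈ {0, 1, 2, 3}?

111111

Trace (5 dequeues):
  [1] u=0 | in 111011 | out 111011 | prev 000000 | push {}
  [2] u=1 | in 000000 | out 111111 | prev 111011 | push {0}
  [3] u=2 | in 000000 | out 111101 | prev 110000 | push {}
  [4] u=3 | in 111111 | out 111110 | prev 000000 | push {}
  [5] u=0 | in 111111 | out 111011 | ==

Converged values:
  [0] 111011
  [1] 111111
  [2] 111101
  [3] 111110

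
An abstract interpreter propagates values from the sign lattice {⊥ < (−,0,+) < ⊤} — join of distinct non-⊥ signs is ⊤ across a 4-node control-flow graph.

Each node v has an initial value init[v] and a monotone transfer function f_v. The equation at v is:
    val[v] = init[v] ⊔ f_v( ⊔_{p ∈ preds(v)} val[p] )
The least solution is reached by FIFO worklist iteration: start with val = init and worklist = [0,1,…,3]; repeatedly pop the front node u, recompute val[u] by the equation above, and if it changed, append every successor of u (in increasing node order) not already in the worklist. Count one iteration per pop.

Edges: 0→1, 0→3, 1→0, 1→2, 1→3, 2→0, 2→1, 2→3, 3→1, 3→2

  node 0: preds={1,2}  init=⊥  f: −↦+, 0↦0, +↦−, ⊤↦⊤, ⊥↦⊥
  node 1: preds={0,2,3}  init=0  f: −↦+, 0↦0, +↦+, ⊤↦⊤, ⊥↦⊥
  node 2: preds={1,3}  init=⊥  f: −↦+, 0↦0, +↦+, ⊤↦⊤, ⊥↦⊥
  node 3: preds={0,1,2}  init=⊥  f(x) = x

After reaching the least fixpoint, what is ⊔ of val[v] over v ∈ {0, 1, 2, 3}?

Worklist (7 pops):
  #1 pop 0: in=0 → 0 (was ⊥); enqueue []
  #2 pop 1: in=0 → 0 (no change)
  #3 pop 2: in=0 → 0 (was ⊥); enqueue [0,1]
  #4 pop 3: in=0 → 0 (was ⊥); enqueue [2]
  #5 pop 0: in=0 → 0 (no change)
  #6 pop 1: in=0 → 0 (no change)
  #7 pop 2: in=0 → 0 (no change)

Fixpoint:
  val[0] = 0
  val[1] = 0
  val[2] = 0
  val[3] = 0

0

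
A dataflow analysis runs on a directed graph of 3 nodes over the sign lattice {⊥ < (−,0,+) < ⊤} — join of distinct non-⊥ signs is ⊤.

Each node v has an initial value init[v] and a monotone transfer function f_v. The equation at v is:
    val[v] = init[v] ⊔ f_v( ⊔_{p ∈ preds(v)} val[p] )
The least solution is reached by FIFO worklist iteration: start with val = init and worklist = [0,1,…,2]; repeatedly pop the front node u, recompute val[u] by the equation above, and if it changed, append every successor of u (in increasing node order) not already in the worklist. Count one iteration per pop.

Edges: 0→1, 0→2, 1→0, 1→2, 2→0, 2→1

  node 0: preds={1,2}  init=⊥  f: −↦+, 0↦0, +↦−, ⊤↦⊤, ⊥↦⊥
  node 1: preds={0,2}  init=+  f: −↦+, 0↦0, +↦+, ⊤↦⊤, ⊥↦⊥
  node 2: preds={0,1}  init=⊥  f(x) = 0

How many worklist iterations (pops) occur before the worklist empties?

7

Trace (7 dequeues):
  [1] u=0 | in + | out − | prev ⊥ | push {}
  [2] u=1 | in − | out + | ==
  [3] u=2 | in ⊤ | out 0 | prev ⊥ | push {0,1}
  [4] u=0 | in ⊤ | out ⊤ | prev − | push {2}
  [5] u=1 | in ⊤ | out ⊤ | prev + | push {0}
  [6] u=2 | in ⊤ | out 0 | ==
  [7] u=0 | in ⊤ | out ⊤ | ==

Converged values:
  [0] ⊤
  [1] ⊤
  [2] 0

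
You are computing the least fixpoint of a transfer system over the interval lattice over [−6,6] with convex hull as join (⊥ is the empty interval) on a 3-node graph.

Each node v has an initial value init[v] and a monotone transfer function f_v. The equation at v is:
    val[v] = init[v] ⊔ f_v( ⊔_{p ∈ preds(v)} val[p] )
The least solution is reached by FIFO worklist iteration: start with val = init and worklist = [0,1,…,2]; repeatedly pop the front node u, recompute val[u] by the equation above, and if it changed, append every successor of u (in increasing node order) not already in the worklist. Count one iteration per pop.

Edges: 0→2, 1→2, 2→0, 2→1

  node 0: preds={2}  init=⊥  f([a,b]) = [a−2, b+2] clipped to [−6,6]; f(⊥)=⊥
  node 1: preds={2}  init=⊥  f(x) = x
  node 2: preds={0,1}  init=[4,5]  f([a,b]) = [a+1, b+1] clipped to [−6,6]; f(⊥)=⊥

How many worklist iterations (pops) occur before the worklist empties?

Worklist (30 pops):
  #1 pop 0: in=[4,5] → [2,6] (was ⊥); enqueue []
  #2 pop 1: in=[4,5] → [4,5] (was ⊥); enqueue []
  #3 pop 2: in=[2,6] → [3,6] (was [4,5]); enqueue [0,1]
  #4 pop 0: in=[3,6] → [1,6] (was [2,6]); enqueue [2]
  #5 pop 1: in=[3,6] → [3,6] (was [4,5]); enqueue []
  #6 pop 2: in=[1,6] → [2,6] (was [3,6]); enqueue [0,1]
  #7 pop 0: in=[2,6] → [0,6] (was [1,6]); enqueue [2]
  #8 pop 1: in=[2,6] → [2,6] (was [3,6]); enqueue []
  #9 pop 2: in=[0,6] → [1,6] (was [2,6]); enqueue [0,1]
  #10 pop 0: in=[1,6] → [-1,6] (was [0,6]); enqueue [2]
  #11 pop 1: in=[1,6] → [1,6] (was [2,6]); enqueue []
  #12 pop 2: in=[-1,6] → [0,6] (was [1,6]); enqueue [0,1]
  #13 pop 0: in=[0,6] → [-2,6] (was [-1,6]); enqueue [2]
  #14 pop 1: in=[0,6] → [0,6] (was [1,6]); enqueue []
  #15 pop 2: in=[-2,6] → [-1,6] (was [0,6]); enqueue [0,1]
  #16 pop 0: in=[-1,6] → [-3,6] (was [-2,6]); enqueue [2]
  #17 pop 1: in=[-1,6] → [-1,6] (was [0,6]); enqueue []
  #18 pop 2: in=[-3,6] → [-2,6] (was [-1,6]); enqueue [0,1]
  #19 pop 0: in=[-2,6] → [-4,6] (was [-3,6]); enqueue [2]
  #20 pop 1: in=[-2,6] → [-2,6] (was [-1,6]); enqueue []
  #21 pop 2: in=[-4,6] → [-3,6] (was [-2,6]); enqueue [0,1]
  #22 pop 0: in=[-3,6] → [-5,6] (was [-4,6]); enqueue [2]
  #23 pop 1: in=[-3,6] → [-3,6] (was [-2,6]); enqueue []
  #24 pop 2: in=[-5,6] → [-4,6] (was [-3,6]); enqueue [0,1]
  #25 pop 0: in=[-4,6] → [-6,6] (was [-5,6]); enqueue [2]
  #26 pop 1: in=[-4,6] → [-4,6] (was [-3,6]); enqueue []
  #27 pop 2: in=[-6,6] → [-5,6] (was [-4,6]); enqueue [0,1]
  #28 pop 0: in=[-5,6] → [-6,6] (no change)
  #29 pop 1: in=[-5,6] → [-5,6] (was [-4,6]); enqueue [2]
  #30 pop 2: in=[-6,6] → [-5,6] (no change)

Fixpoint:
  val[0] = [-6,6]
  val[1] = [-5,6]
  val[2] = [-5,6]

30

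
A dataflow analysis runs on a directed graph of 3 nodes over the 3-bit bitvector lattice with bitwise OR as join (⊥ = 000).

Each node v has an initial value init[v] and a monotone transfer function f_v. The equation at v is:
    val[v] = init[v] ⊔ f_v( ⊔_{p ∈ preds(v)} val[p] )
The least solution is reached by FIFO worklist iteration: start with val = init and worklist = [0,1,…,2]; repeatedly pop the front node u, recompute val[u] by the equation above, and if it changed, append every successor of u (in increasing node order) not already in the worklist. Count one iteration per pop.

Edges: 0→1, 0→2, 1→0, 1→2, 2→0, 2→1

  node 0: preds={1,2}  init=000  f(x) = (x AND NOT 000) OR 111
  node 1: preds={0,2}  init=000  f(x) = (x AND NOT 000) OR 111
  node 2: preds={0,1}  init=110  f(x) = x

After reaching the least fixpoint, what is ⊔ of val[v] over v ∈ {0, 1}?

Iteration log — 5 steps:
  step 1. node 0  ⊔preds=110  new=111  old=000  +wl: 
  step 2. node 1  ⊔preds=111  new=111  old=000  +wl: 0
  step 3. node 2  ⊔preds=111  new=111  old=110  +wl: 1
  step 4. node 0  ⊔preds=111  new=111  stable
  step 5. node 1  ⊔preds=111  new=111  stable

Least fixpoint reached:
  node 0: 111
  node 1: 111
  node 2: 111

111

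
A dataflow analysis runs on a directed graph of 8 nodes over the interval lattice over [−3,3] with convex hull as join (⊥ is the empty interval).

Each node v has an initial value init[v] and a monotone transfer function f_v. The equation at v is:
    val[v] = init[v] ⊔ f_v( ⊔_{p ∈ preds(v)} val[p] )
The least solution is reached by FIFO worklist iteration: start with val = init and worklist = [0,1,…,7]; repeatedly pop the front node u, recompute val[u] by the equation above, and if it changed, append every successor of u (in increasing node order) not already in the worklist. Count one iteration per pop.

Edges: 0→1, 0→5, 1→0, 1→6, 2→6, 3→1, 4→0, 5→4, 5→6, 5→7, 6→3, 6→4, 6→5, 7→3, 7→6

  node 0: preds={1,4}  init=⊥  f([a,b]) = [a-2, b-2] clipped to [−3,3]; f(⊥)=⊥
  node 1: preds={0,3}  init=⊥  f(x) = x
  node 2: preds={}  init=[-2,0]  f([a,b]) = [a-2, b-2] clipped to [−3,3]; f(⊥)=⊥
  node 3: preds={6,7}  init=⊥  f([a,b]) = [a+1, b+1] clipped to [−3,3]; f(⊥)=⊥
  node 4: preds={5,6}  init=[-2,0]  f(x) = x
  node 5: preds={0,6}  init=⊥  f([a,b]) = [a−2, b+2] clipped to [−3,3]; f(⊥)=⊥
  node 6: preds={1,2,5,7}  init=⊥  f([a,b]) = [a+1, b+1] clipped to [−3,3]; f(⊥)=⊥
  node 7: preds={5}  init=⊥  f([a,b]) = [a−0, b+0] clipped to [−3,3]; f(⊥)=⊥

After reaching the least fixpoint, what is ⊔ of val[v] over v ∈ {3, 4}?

[-3,3]

Worklist (25 pops):
  #1 pop 0: in=[-2,0] → [-3,-2] (was ⊥); enqueue []
  #2 pop 1: in=[-3,-2] → [-3,-2] (was ⊥); enqueue [0]
  #3 pop 2: in=⊥ → [-2,0] (no change)
  #4 pop 3: in=⊥ → ⊥ (no change)
  #5 pop 4: in=⊥ → [-2,0] (no change)
  #6 pop 5: in=[-3,-2] → [-3,0] (was ⊥); enqueue [4]
  #7 pop 6: in=[-3,0] → [-2,1] (was ⊥); enqueue [3,5]
  #8 pop 7: in=[-3,0] → [-3,0] (was ⊥); enqueue [6]
  #9 pop 0: in=[-3,0] → [-3,-2] (no change)
  #10 pop 4: in=[-3,1] → [-3,1] (was [-2,0]); enqueue [0]
  #11 pop 3: in=[-3,1] → [-2,2] (was ⊥); enqueue [1]
  #12 pop 5: in=[-3,1] → [-3,3] (was [-3,0]); enqueue [4,7]
  #13 pop 6: in=[-3,3] → [-2,3] (was [-2,1]); enqueue [3,5]
  #14 pop 0: in=[-3,1] → [-3,-1] (was [-3,-2]); enqueue []
  #15 pop 1: in=[-3,2] → [-3,2] (was [-3,-2]); enqueue [0,6]
  #16 pop 4: in=[-3,3] → [-3,3] (was [-3,1]); enqueue []
  #17 pop 7: in=[-3,3] → [-3,3] (was [-3,0]); enqueue []
  #18 pop 3: in=[-3,3] → [-2,3] (was [-2,2]); enqueue [1]
  #19 pop 5: in=[-3,3] → [-3,3] (no change)
  #20 pop 0: in=[-3,3] → [-3,1] (was [-3,-1]); enqueue [5]
  #21 pop 6: in=[-3,3] → [-2,3] (no change)
  #22 pop 1: in=[-3,3] → [-3,3] (was [-3,2]); enqueue [0,6]
  #23 pop 5: in=[-3,3] → [-3,3] (no change)
  #24 pop 0: in=[-3,3] → [-3,1] (no change)
  #25 pop 6: in=[-3,3] → [-2,3] (no change)

Fixpoint:
  val[0] = [-3,1]
  val[1] = [-3,3]
  val[2] = [-2,0]
  val[3] = [-2,3]
  val[4] = [-3,3]
  val[5] = [-3,3]
  val[6] = [-2,3]
  val[7] = [-3,3]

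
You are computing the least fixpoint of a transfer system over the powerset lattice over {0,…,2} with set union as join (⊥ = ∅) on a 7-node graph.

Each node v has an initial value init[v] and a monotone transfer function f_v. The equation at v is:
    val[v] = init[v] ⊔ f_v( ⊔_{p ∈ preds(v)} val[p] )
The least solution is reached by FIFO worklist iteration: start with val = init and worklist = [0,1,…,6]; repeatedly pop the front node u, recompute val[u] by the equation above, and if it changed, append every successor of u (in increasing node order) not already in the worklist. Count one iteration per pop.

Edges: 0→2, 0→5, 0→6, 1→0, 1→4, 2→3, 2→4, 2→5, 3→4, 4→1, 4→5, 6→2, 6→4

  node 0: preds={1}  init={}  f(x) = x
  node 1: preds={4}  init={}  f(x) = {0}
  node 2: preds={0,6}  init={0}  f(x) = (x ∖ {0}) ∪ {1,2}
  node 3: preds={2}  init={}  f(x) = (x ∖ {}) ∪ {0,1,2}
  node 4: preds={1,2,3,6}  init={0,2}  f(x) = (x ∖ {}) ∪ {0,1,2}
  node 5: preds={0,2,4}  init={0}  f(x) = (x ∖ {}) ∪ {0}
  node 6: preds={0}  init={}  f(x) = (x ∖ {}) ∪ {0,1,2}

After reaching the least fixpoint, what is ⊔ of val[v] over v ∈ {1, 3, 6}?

Worklist (13 pops):
  #1 pop 0: in={} → {} (no change)
  #2 pop 1: in={0,2} → {0} (was {}); enqueue [0]
  #3 pop 2: in={} → {0,1,2} (was {0}); enqueue []
  #4 pop 3: in={0,1,2} → {0,1,2} (was {}); enqueue []
  #5 pop 4: in={0,1,2} → {0,1,2} (was {0,2}); enqueue [1]
  #6 pop 5: in={0,1,2} → {0,1,2} (was {0}); enqueue []
  #7 pop 6: in={} → {0,1,2} (was {}); enqueue [2,4]
  #8 pop 0: in={0} → {0} (was {}); enqueue [5,6]
  #9 pop 1: in={0,1,2} → {0} (no change)
  #10 pop 2: in={0,1,2} → {0,1,2} (no change)
  #11 pop 4: in={0,1,2} → {0,1,2} (no change)
  #12 pop 5: in={0,1,2} → {0,1,2} (no change)
  #13 pop 6: in={0} → {0,1,2} (no change)

Fixpoint:
  val[0] = {0}
  val[1] = {0}
  val[2] = {0,1,2}
  val[3] = {0,1,2}
  val[4] = {0,1,2}
  val[5] = {0,1,2}
  val[6] = {0,1,2}

{0,1,2}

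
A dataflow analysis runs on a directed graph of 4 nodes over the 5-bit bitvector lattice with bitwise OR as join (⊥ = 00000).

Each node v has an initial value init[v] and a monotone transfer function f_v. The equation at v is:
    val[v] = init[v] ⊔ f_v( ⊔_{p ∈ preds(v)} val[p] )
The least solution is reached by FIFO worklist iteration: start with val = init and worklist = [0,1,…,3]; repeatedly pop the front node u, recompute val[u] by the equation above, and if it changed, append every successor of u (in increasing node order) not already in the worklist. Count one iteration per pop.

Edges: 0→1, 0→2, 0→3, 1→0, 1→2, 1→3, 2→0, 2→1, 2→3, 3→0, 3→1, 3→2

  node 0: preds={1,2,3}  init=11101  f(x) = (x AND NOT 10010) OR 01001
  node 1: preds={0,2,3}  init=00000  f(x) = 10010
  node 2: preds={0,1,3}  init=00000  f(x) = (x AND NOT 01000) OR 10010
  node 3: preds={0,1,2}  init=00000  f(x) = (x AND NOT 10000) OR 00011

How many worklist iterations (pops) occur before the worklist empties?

Trace (7 dequeues):
  [1] u=0 | in 00000 | out 11101 | ==
  [2] u=1 | in 11101 | out 10010 | prev 00000 | push {0}
  [3] u=2 | in 11111 | out 10111 | prev 00000 | push {1}
  [4] u=3 | in 11111 | out 01111 | prev 00000 | push {2}
  [5] u=0 | in 11111 | out 11101 | ==
  [6] u=1 | in 11111 | out 10010 | ==
  [7] u=2 | in 11111 | out 10111 | ==

Converged values:
  [0] 11101
  [1] 10010
  [2] 10111
  [3] 01111

7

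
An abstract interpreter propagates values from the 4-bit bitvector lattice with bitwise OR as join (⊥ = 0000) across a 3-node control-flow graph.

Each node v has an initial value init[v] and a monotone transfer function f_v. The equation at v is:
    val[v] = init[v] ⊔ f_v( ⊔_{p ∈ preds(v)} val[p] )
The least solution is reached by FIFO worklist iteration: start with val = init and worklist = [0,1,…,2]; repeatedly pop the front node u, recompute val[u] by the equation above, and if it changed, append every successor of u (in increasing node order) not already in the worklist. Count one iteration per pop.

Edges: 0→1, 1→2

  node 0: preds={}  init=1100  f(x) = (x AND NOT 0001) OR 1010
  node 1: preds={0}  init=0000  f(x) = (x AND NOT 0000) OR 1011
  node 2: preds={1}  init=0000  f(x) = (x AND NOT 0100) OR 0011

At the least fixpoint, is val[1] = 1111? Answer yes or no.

Iteration log — 3 steps:
  step 1. node 0  ⊔preds=0000  new=1110  old=1100  +wl: 
  step 2. node 1  ⊔preds=1110  new=1111  old=0000  +wl: 
  step 3. node 2  ⊔preds=1111  new=1011  old=0000  +wl: 

Least fixpoint reached:
  node 0: 1110
  node 1: 1111
  node 2: 1011

yes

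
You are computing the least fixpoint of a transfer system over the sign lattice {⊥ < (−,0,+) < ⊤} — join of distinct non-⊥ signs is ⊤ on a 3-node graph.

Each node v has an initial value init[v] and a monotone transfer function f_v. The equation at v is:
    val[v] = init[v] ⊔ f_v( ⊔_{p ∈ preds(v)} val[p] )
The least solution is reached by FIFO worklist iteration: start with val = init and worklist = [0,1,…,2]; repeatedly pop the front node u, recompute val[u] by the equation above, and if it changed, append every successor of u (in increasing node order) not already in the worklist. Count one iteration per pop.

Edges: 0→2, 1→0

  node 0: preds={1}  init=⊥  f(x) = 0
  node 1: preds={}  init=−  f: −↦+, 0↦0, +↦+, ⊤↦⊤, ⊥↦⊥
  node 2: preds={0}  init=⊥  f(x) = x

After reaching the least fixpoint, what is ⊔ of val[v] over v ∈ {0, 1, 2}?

⊤

Trace (3 dequeues):
  [1] u=0 | in − | out 0 | prev ⊥ | push {}
  [2] u=1 | in ⊥ | out − | ==
  [3] u=2 | in 0 | out 0 | prev ⊥ | push {}

Converged values:
  [0] 0
  [1] −
  [2] 0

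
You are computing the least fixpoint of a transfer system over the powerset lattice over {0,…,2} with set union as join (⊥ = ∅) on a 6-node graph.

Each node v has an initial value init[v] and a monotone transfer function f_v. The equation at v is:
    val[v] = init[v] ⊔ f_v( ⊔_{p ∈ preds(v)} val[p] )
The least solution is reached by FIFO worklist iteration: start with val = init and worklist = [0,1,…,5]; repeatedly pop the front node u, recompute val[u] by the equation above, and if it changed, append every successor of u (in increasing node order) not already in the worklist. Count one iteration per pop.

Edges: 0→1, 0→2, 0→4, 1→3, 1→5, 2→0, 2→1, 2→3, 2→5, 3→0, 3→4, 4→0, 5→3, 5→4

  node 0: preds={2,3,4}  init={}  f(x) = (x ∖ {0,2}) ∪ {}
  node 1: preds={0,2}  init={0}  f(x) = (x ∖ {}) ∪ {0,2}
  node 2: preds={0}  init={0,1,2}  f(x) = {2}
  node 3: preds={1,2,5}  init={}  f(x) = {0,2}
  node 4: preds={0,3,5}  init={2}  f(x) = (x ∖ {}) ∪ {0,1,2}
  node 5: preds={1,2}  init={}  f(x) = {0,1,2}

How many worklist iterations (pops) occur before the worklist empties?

9

Iteration log — 9 steps:
  step 1. node 0  ⊔preds={0,1,2}  new={1}  old={}  +wl: 
  step 2. node 1  ⊔preds={0,1,2}  new={0,1,2}  old={0}  +wl: 
  step 3. node 2  ⊔preds={1}  new={0,1,2}  stable
  step 4. node 3  ⊔preds={0,1,2}  new={0,2}  old={}  +wl: 0
  step 5. node 4  ⊔preds={0,1,2}  new={0,1,2}  old={2}  +wl: 
  step 6. node 5  ⊔preds={0,1,2}  new={0,1,2}  old={}  +wl: 3,4
  step 7. node 0  ⊔preds={0,1,2}  new={1}  stable
  step 8. node 3  ⊔preds={0,1,2}  new={0,2}  stable
  step 9. node 4  ⊔preds={0,1,2}  new={0,1,2}  stable

Least fixpoint reached:
  node 0: {1}
  node 1: {0,1,2}
  node 2: {0,1,2}
  node 3: {0,2}
  node 4: {0,1,2}
  node 5: {0,1,2}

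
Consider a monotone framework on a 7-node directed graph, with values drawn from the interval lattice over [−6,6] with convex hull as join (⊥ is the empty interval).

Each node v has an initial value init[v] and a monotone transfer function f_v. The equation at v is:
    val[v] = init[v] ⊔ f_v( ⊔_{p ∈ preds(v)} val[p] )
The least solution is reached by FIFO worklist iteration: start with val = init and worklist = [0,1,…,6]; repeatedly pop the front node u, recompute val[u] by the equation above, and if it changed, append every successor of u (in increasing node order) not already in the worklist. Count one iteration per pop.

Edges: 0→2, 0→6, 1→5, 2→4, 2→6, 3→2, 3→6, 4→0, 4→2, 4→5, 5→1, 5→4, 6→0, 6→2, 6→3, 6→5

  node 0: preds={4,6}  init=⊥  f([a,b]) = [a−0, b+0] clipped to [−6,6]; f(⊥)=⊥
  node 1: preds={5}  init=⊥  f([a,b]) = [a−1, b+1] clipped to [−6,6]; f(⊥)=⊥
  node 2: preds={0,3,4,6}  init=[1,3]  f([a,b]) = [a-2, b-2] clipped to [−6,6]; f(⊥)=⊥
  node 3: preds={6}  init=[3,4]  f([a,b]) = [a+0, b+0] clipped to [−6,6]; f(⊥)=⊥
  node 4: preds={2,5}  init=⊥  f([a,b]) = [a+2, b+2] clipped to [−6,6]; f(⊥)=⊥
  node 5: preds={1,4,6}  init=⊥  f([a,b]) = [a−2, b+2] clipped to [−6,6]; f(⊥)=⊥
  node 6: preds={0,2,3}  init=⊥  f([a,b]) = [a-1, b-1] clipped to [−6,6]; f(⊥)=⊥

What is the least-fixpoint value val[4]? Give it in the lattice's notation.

[-4,6]

Worklist (32 pops):
  #1 pop 0: in=⊥ → ⊥ (no change)
  #2 pop 1: in=⊥ → ⊥ (no change)
  #3 pop 2: in=[3,4] → [1,3] (no change)
  #4 pop 3: in=⊥ → [3,4] (no change)
  #5 pop 4: in=[1,3] → [3,5] (was ⊥); enqueue [0,2]
  #6 pop 5: in=[3,5] → [1,6] (was ⊥); enqueue [1,4]
  #7 pop 6: in=[1,4] → [0,3] (was ⊥); enqueue [3,5]
  #8 pop 0: in=[0,5] → [0,5] (was ⊥); enqueue [6]
  #9 pop 2: in=[0,5] → [-2,3] (was [1,3]); enqueue []
  #10 pop 1: in=[1,6] → [0,6] (was ⊥); enqueue []
  #11 pop 4: in=[-2,6] → [0,6] (was [3,5]); enqueue [0,2]
  #12 pop 3: in=[0,3] → [0,4] (was [3,4]); enqueue []
  #13 pop 5: in=[0,6] → [-2,6] (was [1,6]); enqueue [1,4]
  #14 pop 6: in=[-2,5] → [-3,4] (was [0,3]); enqueue [3,5]
  #15 pop 0: in=[-3,6] → [-3,6] (was [0,5]); enqueue [6]
  #16 pop 2: in=[-3,6] → [-5,4] (was [-2,3]); enqueue []
  #17 pop 1: in=[-2,6] → [-3,6] (was [0,6]); enqueue []
  #18 pop 4: in=[-5,6] → [-3,6] (was [0,6]); enqueue [0,2]
  #19 pop 3: in=[-3,4] → [-3,4] (was [0,4]); enqueue []
  #20 pop 5: in=[-3,6] → [-5,6] (was [-2,6]); enqueue [1,4]
  #21 pop 6: in=[-5,6] → [-6,5] (was [-3,4]); enqueue [3,5]
  #22 pop 0: in=[-6,6] → [-6,6] (was [-3,6]); enqueue [6]
  #23 pop 2: in=[-6,6] → [-6,4] (was [-5,4]); enqueue []
  #24 pop 1: in=[-5,6] → [-6,6] (was [-3,6]); enqueue []
  #25 pop 4: in=[-6,6] → [-4,6] (was [-3,6]); enqueue [0,2]
  #26 pop 3: in=[-6,5] → [-6,5] (was [-3,4]); enqueue []
  #27 pop 5: in=[-6,6] → [-6,6] (was [-5,6]); enqueue [1,4]
  #28 pop 6: in=[-6,6] → [-6,5] (no change)
  #29 pop 0: in=[-6,6] → [-6,6] (no change)
  #30 pop 2: in=[-6,6] → [-6,4] (no change)
  #31 pop 1: in=[-6,6] → [-6,6] (no change)
  #32 pop 4: in=[-6,6] → [-4,6] (no change)

Fixpoint:
  val[0] = [-6,6]
  val[1] = [-6,6]
  val[2] = [-6,4]
  val[3] = [-6,5]
  val[4] = [-4,6]
  val[5] = [-6,6]
  val[6] = [-6,5]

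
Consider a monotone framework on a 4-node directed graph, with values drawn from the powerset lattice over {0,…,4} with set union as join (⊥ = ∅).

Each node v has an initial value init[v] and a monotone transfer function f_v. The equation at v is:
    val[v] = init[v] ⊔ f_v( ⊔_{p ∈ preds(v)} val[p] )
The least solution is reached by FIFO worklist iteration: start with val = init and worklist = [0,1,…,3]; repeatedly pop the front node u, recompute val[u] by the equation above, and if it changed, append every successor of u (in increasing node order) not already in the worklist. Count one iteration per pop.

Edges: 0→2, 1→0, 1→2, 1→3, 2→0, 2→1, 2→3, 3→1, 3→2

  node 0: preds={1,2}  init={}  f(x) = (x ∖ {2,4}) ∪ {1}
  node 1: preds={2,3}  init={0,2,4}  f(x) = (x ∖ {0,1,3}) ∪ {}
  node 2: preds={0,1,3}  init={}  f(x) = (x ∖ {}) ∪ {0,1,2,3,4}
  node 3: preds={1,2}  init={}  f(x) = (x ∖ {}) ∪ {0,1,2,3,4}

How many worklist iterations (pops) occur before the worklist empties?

Trace (7 dequeues):
  [1] u=0 | in {0,2,4} | out {0,1} | prev {} | push {}
  [2] u=1 | in {} | out {0,2,4} | ==
  [3] u=2 | in {0,1,2,4} | out {0,1,2,3,4} | prev {} | push {0,1}
  [4] u=3 | in {0,1,2,3,4} | out {0,1,2,3,4} | prev {} | push {2}
  [5] u=0 | in {0,1,2,3,4} | out {0,1,3} | prev {0,1} | push {}
  [6] u=1 | in {0,1,2,3,4} | out {0,2,4} | ==
  [7] u=2 | in {0,1,2,3,4} | out {0,1,2,3,4} | ==

Converged values:
  [0] {0,1,3}
  [1] {0,2,4}
  [2] {0,1,2,3,4}
  [3] {0,1,2,3,4}

7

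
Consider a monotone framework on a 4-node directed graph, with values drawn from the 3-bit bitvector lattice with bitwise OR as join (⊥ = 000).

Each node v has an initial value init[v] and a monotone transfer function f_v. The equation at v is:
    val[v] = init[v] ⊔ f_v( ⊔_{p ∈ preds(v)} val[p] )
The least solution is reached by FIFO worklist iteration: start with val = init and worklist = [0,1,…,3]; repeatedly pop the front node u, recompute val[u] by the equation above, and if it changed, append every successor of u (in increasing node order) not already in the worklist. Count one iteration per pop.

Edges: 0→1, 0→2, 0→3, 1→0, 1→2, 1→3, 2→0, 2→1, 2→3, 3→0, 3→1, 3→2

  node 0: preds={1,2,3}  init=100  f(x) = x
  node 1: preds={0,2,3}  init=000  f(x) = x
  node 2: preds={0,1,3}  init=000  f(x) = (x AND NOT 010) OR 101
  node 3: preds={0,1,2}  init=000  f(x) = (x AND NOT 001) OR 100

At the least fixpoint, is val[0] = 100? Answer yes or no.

Trace (9 dequeues):
  [1] u=0 | in 000 | out 100 | ==
  [2] u=1 | in 100 | out 100 | prev 000 | push {0}
  [3] u=2 | in 100 | out 101 | prev 000 | push {1}
  [4] u=3 | in 101 | out 100 | prev 000 | push {2}
  [5] u=0 | in 101 | out 101 | prev 100 | push {3}
  [6] u=1 | in 101 | out 101 | prev 100 | push {0}
  [7] u=2 | in 101 | out 101 | ==
  [8] u=3 | in 101 | out 100 | ==
  [9] u=0 | in 101 | out 101 | ==

Converged values:
  [0] 101
  [1] 101
  [2] 101
  [3] 100

no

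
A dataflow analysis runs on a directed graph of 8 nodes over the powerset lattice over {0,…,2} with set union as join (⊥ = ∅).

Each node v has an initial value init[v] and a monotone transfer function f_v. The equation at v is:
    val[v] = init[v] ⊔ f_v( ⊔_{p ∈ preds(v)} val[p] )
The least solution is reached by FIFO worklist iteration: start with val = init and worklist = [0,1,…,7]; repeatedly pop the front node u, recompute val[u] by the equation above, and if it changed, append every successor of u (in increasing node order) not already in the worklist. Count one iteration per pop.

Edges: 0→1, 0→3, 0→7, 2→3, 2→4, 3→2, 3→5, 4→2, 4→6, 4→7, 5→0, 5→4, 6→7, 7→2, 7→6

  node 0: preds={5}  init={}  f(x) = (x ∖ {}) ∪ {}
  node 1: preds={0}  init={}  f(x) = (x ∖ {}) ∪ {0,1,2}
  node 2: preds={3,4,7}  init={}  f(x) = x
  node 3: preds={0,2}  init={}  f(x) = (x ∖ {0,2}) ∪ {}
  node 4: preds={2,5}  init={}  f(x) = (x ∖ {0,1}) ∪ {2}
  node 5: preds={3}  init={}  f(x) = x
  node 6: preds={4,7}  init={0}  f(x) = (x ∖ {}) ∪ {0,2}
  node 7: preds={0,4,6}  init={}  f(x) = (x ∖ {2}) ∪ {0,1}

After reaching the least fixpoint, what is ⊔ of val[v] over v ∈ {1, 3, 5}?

Trace (20 dequeues):
  [1] u=0 | in {} | out {} | ==
  [2] u=1 | in {} | out {0,1,2} | prev {} | push {}
  [3] u=2 | in {} | out {} | ==
  [4] u=3 | in {} | out {} | ==
  [5] u=4 | in {} | out {2} | prev {} | push {2}
  [6] u=5 | in {} | out {} | ==
  [7] u=6 | in {2} | out {0,2} | prev {0} | push {}
  [8] u=7 | in {0,2} | out {0,1} | prev {} | push {6}
  [9] u=2 | in {0,1,2} | out {0,1,2} | prev {} | push {3,4}
  [10] u=6 | in {0,1,2} | out {0,1,2} | prev {0,2} | push {7}
  [11] u=3 | in {0,1,2} | out {1} | prev {} | push {2,5}
  [12] u=4 | in {0,1,2} | out {2} | ==
  [13] u=7 | in {0,1,2} | out {0,1} | ==
  [14] u=2 | in {0,1,2} | out {0,1,2} | ==
  [15] u=5 | in {1} | out {1} | prev {} | push {0,4}
  [16] u=0 | in {1} | out {1} | prev {} | push {1,3,7}
  [17] u=4 | in {0,1,2} | out {2} | ==
  [18] u=1 | in {1} | out {0,1,2} | ==
  [19] u=3 | in {0,1,2} | out {1} | ==
  [20] u=7 | in {0,1,2} | out {0,1} | ==

Converged values:
  [0] {1}
  [1] {0,1,2}
  [2] {0,1,2}
  [3] {1}
  [4] {2}
  [5] {1}
  [6] {0,1,2}
  [7] {0,1}

{0,1,2}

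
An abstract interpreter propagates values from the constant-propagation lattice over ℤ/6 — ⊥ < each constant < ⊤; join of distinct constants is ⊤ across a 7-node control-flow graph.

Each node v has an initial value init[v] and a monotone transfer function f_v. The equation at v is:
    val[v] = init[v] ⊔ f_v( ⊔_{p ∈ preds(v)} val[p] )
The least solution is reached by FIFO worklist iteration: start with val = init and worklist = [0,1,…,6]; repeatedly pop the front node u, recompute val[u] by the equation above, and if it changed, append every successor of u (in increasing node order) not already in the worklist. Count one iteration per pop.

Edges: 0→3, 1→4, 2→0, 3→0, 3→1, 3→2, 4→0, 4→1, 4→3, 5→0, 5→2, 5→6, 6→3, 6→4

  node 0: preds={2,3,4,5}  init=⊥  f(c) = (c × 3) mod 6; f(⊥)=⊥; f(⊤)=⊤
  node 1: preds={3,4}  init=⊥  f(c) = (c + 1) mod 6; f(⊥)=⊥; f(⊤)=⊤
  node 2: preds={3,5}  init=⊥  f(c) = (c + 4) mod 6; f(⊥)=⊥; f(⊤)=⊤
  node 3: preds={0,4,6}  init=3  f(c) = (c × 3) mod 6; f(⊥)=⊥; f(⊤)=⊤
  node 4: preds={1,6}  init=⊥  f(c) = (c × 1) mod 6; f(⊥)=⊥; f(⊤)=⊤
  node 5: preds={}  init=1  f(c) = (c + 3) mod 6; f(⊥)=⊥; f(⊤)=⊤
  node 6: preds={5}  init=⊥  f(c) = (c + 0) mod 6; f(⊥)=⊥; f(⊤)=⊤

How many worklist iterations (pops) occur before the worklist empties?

Worklist (15 pops):
  #1 pop 0: in=⊤ → ⊤ (was ⊥); enqueue []
  #2 pop 1: in=3 → 4 (was ⊥); enqueue []
  #3 pop 2: in=⊤ → ⊤ (was ⊥); enqueue [0]
  #4 pop 3: in=⊤ → ⊤ (was 3); enqueue [1,2]
  #5 pop 4: in=4 → 4 (was ⊥); enqueue [3]
  #6 pop 5: in=⊥ → 1 (no change)
  #7 pop 6: in=1 → 1 (was ⊥); enqueue [4]
  #8 pop 0: in=⊤ → ⊤ (no change)
  #9 pop 1: in=⊤ → ⊤ (was 4); enqueue []
  #10 pop 2: in=⊤ → ⊤ (no change)
  #11 pop 3: in=⊤ → ⊤ (no change)
  #12 pop 4: in=⊤ → ⊤ (was 4); enqueue [0,1,3]
  #13 pop 0: in=⊤ → ⊤ (no change)
  #14 pop 1: in=⊤ → ⊤ (no change)
  #15 pop 3: in=⊤ → ⊤ (no change)

Fixpoint:
  val[0] = ⊤
  val[1] = ⊤
  val[2] = ⊤
  val[3] = ⊤
  val[4] = ⊤
  val[5] = 1
  val[6] = 1

15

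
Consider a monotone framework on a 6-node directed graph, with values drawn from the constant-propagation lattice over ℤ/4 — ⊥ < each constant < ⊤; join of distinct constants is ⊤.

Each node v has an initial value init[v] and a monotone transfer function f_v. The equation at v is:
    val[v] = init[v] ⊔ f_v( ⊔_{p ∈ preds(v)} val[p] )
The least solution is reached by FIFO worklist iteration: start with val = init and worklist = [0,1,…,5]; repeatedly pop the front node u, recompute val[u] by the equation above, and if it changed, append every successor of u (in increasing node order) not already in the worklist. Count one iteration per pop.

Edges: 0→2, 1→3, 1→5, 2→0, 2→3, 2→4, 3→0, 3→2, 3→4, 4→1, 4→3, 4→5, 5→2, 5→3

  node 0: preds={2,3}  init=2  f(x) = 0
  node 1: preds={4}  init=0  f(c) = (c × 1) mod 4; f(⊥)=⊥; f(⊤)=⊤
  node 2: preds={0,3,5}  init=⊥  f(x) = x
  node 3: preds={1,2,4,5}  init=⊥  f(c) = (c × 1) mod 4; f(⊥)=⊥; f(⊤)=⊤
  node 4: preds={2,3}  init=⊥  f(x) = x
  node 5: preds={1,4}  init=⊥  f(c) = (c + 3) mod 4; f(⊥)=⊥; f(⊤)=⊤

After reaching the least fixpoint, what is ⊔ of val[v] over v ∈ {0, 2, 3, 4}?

Iteration log — 11 steps:
  step 1. node 0  ⊔preds=⊥  new=⊤  old=2  +wl: 
  step 2. node 1  ⊔preds=⊥  new=0  stable
  step 3. node 2  ⊔preds=⊤  new=⊤  old=⊥  +wl: 0
  step 4. node 3  ⊔preds=⊤  new=⊤  old=⊥  +wl: 2
  step 5. node 4  ⊔preds=⊤  new=⊤  old=⊥  +wl: 1,3
  step 6. node 5  ⊔preds=⊤  new=⊤  old=⊥  +wl: 
  step 7. node 0  ⊔preds=⊤  new=⊤  stable
  step 8. node 2  ⊔preds=⊤  new=⊤  stable
  step 9. node 1  ⊔preds=⊤  new=⊤  old=0  +wl: 5
  step 10. node 3  ⊔preds=⊤  new=⊤  stable
  step 11. node 5  ⊔preds=⊤  new=⊤  stable

Least fixpoint reached:
  node 0: ⊤
  node 1: ⊤
  node 2: ⊤
  node 3: ⊤
  node 4: ⊤
  node 5: ⊤

⊤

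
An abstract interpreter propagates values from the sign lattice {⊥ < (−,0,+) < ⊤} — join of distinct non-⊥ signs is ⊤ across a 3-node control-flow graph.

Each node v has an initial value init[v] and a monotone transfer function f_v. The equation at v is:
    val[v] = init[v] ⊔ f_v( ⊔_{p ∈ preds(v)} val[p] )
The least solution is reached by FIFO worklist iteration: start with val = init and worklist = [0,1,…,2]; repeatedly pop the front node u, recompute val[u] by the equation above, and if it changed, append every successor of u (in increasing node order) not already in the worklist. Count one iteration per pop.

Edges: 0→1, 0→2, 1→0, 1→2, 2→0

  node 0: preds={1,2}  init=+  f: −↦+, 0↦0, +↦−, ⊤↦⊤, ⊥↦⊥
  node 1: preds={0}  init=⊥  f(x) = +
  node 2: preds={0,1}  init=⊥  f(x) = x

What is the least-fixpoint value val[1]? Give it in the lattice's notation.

+

Worklist (7 pops):
  #1 pop 0: in=⊥ → + (no change)
  #2 pop 1: in=+ → + (was ⊥); enqueue [0]
  #3 pop 2: in=+ → + (was ⊥); enqueue []
  #4 pop 0: in=+ → ⊤ (was +); enqueue [1,2]
  #5 pop 1: in=⊤ → + (no change)
  #6 pop 2: in=⊤ → ⊤ (was +); enqueue [0]
  #7 pop 0: in=⊤ → ⊤ (no change)

Fixpoint:
  val[0] = ⊤
  val[1] = +
  val[2] = ⊤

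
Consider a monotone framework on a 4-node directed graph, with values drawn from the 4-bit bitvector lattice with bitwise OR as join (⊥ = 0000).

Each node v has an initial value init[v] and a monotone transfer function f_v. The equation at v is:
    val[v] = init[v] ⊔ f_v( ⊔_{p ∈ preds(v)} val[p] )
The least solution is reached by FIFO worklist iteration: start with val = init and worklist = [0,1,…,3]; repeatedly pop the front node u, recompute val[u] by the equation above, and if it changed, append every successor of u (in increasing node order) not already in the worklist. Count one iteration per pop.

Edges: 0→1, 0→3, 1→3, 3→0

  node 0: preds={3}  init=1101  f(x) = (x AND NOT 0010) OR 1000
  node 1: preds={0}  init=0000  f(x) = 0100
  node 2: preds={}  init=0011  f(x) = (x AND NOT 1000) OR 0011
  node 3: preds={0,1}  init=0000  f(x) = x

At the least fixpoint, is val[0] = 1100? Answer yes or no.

no

Iteration log — 5 steps:
  step 1. node 0  ⊔preds=0000  new=1101  stable
  step 2. node 1  ⊔preds=1101  new=0100  old=0000  +wl: 
  step 3. node 2  ⊔preds=0000  new=0011  stable
  step 4. node 3  ⊔preds=1101  new=1101  old=0000  +wl: 0
  step 5. node 0  ⊔preds=1101  new=1101  stable

Least fixpoint reached:
  node 0: 1101
  node 1: 0100
  node 2: 0011
  node 3: 1101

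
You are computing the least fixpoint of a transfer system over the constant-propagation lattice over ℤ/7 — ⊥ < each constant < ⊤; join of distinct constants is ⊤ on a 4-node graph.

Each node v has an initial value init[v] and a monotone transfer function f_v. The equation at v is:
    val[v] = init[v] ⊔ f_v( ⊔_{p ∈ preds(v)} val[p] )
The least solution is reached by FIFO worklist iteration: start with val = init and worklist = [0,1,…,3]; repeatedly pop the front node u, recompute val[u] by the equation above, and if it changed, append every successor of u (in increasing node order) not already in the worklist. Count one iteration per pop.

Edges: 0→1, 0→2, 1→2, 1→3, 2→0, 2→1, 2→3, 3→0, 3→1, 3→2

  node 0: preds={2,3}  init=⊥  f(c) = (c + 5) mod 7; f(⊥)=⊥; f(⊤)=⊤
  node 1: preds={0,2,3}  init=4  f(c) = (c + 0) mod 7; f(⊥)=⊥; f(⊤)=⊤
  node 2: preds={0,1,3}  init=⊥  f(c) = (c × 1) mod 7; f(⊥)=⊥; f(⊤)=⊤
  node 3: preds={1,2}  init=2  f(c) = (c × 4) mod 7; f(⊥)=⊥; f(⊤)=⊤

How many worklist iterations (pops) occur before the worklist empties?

Trace (7 dequeues):
  [1] u=0 | in 2 | out 0 | prev ⊥ | push {}
  [2] u=1 | in ⊤ | out ⊤ | prev 4 | push {}
  [3] u=2 | in ⊤ | out ⊤ | prev ⊥ | push {0,1}
  [4] u=3 | in ⊤ | out ⊤ | prev 2 | push {2}
  [5] u=0 | in ⊤ | out ⊤ | prev 0 | push {}
  [6] u=1 | in ⊤ | out ⊤ | ==
  [7] u=2 | in ⊤ | out ⊤ | ==

Converged values:
  [0] ⊤
  [1] ⊤
  [2] ⊤
  [3] ⊤

7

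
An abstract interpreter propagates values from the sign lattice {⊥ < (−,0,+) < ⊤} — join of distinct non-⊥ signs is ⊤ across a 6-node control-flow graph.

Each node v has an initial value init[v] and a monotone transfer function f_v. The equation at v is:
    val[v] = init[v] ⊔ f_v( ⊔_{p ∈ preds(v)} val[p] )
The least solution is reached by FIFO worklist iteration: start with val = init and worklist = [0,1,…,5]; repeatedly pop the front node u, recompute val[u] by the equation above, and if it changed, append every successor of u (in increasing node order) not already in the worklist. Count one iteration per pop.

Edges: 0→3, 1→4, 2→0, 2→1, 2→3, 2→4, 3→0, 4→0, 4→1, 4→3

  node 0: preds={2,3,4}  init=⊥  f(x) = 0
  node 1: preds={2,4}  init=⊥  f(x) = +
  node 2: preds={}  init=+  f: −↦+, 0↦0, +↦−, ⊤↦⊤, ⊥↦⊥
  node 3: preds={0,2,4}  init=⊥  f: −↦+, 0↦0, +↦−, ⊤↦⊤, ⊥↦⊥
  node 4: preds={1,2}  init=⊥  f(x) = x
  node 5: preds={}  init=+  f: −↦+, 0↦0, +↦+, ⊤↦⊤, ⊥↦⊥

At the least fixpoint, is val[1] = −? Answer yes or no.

no

Trace (9 dequeues):
  [1] u=0 | in + | out 0 | prev ⊥ | push {}
  [2] u=1 | in + | out + | prev ⊥ | push {}
  [3] u=2 | in ⊥ | out + | ==
  [4] u=3 | in ⊤ | out ⊤ | prev ⊥ | push {0}
  [5] u=4 | in + | out + | prev ⊥ | push {1,3}
  [6] u=5 | in ⊥ | out + | ==
  [7] u=0 | in ⊤ | out 0 | ==
  [8] u=1 | in + | out + | ==
  [9] u=3 | in ⊤ | out ⊤ | ==

Converged values:
  [0] 0
  [1] +
  [2] +
  [3] ⊤
  [4] +
  [5] +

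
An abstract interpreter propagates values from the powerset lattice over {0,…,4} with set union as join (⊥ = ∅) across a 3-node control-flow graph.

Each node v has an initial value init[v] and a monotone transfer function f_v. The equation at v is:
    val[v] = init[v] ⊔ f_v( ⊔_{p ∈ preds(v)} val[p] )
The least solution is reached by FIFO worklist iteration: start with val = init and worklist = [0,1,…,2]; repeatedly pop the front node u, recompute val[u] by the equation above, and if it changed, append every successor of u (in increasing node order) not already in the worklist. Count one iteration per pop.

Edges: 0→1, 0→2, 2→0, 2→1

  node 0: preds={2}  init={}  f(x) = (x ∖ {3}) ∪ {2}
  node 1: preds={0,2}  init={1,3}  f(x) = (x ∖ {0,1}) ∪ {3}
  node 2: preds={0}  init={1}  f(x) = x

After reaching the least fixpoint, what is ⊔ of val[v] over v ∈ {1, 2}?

{1,2,3}

Trace (5 dequeues):
  [1] u=0 | in {1} | out {1,2} | prev {} | push {}
  [2] u=1 | in {1,2} | out {1,2,3} | prev {1,3} | push {}
  [3] u=2 | in {1,2} | out {1,2} | prev {1} | push {0,1}
  [4] u=0 | in {1,2} | out {1,2} | ==
  [5] u=1 | in {1,2} | out {1,2,3} | ==

Converged values:
  [0] {1,2}
  [1] {1,2,3}
  [2] {1,2}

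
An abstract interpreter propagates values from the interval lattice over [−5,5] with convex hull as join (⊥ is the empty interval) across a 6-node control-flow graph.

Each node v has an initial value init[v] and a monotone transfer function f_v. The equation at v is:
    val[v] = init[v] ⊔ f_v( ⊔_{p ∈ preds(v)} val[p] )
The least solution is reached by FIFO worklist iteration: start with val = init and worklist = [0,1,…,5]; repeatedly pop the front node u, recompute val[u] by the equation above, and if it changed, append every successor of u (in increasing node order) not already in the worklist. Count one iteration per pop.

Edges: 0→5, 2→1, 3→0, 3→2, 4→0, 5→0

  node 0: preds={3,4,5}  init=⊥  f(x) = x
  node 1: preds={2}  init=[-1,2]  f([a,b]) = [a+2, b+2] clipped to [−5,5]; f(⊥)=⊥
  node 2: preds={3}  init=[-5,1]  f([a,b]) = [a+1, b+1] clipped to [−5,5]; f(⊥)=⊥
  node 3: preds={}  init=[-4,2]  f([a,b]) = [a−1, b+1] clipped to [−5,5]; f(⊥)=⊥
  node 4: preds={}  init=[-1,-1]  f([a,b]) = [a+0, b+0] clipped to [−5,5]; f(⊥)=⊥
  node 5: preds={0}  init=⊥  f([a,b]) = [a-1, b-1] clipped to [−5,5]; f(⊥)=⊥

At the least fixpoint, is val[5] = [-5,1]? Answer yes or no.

Iteration log — 9 steps:
  step 1. node 0  ⊔preds=[-4,2]  new=[-4,2]  old=⊥  +wl: 
  step 2. node 1  ⊔preds=[-5,1]  new=[-3,3]  old=[-1,2]  +wl: 
  step 3. node 2  ⊔preds=[-4,2]  new=[-5,3]  old=[-5,1]  +wl: 1
  step 4. node 3  ⊔preds=⊥  new=[-4,2]  stable
  step 5. node 4  ⊔preds=⊥  new=[-1,-1]  stable
  step 6. node 5  ⊔preds=[-4,2]  new=[-5,1]  old=⊥  +wl: 0
  step 7. node 1  ⊔preds=[-5,3]  new=[-3,5]  old=[-3,3]  +wl: 
  step 8. node 0  ⊔preds=[-5,2]  new=[-5,2]  old=[-4,2]  +wl: 5
  step 9. node 5  ⊔preds=[-5,2]  new=[-5,1]  stable

Least fixpoint reached:
  node 0: [-5,2]
  node 1: [-3,5]
  node 2: [-5,3]
  node 3: [-4,2]
  node 4: [-1,-1]
  node 5: [-5,1]

yes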